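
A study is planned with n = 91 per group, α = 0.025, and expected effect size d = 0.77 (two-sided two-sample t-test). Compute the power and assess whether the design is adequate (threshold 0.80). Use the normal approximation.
Power ≈ 1.00; the study is adequately powered (power ≥ 0.80)

Power calculation (two-sample t-test, normal approximation):
z_β = d · √(n/2) - z_{α/2}
z_β = 0.77 · √(91/2) - 2.241
z_β = 0.77 · 6.745 - 2.241
z_β = 2.953

Power = Φ(z_β) = Φ(2.953) ≈ 0.998

Effect size d = 0.77 is medium by Cohen's convention (0.2/0.5/0.8).

Threshold: power ≥ 0.80 is conventionally adequate.
Power ≈ 1.00 → the study is adequately powered (power ≥ 0.80).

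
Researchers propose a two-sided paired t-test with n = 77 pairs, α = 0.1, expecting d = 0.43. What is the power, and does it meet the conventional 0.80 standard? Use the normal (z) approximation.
Power ≈ 0.98; the study is adequately powered (power ≥ 0.80)

Power calculation (paired t-test, normal approximation):
z_β = d · √n - z_{α/2}
z_β = 0.43 · √77 - 1.645
z_β = 0.43 · 8.775 - 1.645
z_β = 2.128

Power = Φ(z_β) = Φ(2.128) ≈ 0.983

Effect size d = 0.43 is small by Cohen's convention (0.2/0.5/0.8).

Threshold: power ≥ 0.80 is conventionally adequate.
Power ≈ 0.98 → the study is adequately powered (power ≥ 0.80).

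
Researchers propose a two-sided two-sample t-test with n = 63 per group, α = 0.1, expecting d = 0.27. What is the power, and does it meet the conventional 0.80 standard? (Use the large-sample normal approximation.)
Power ≈ 0.45; the study is underpowered (power < 0.80)

Power calculation (two-sample t-test, normal approximation):
z_β = d · √(n/2) - z_{α/2}
z_β = 0.27 · √(63/2) - 1.645
z_β = 0.27 · 5.612 - 1.645
z_β = -0.129

Power = Φ(z_β) = Φ(-0.129) ≈ 0.448

Effect size d = 0.27 is small by Cohen's convention (0.2/0.5/0.8).

Threshold: power ≥ 0.80 is conventionally adequate.
Power ≈ 0.45 → the study is underpowered (power < 0.80).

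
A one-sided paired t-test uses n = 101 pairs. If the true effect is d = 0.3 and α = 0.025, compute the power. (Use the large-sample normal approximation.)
Power ≈ 0.85

Power calculation (paired t-test, normal approximation):
z_β = d · √n - z_α
z_β = 0.3 · √101 - 1.960
z_β = 0.3 · 10.050 - 1.960
z_β = 1.055

Power = Φ(z_β) = Φ(1.055) ≈ 0.854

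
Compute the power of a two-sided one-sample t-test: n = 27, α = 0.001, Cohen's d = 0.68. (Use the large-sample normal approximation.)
Power ≈ 0.60

Power calculation (one-sample t-test, normal approximation):
z_β = d · √n - z_{α/2}
z_β = 0.68 · √27 - 3.291
z_β = 0.68 · 5.196 - 3.291
z_β = 0.243

Power = Φ(z_β) = Φ(0.243) ≈ 0.596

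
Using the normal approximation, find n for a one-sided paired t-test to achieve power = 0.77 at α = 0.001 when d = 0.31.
n = 153 pairs

Sample size formula (paired t-test, normal approximation):
n = ((z_α + z_β) / d)²

z_α = 3.090 (for α = 0.001, one-sided)
z_β = 0.739 (for power = 0.77)
d = 0.31

n = ((3.090 + 0.739) / 0.31)²
n = (12.352)²
n ≈ 152.57
Round up to the next whole number: n = 153 pairs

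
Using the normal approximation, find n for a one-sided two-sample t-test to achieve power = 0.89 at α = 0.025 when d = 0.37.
n = 149 per group

Sample size formula (two-sample t-test, normal approximation):
n = 2 · ((z_α + z_β) / d)²

z_α = 1.960 (for α = 0.025, one-sided)
z_β = 1.227 (for power = 0.89)
d = 0.37

n = 2 · ((1.960 + 1.227) / 0.37)²
n = 2 · (8.614)²
n ≈ 148.40
Round up to the next whole number: n = 149 per group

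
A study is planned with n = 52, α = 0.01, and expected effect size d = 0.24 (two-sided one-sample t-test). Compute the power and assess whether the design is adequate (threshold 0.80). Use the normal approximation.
Power ≈ 0.20; the study is underpowered (power < 0.80)

Power calculation (one-sample t-test, normal approximation):
z_β = d · √n - z_{α/2}
z_β = 0.24 · √52 - 2.576
z_β = 0.24 · 7.211 - 2.576
z_β = -0.845

Power = Φ(z_β) = Φ(-0.845) ≈ 0.199

Effect size d = 0.24 is small by Cohen's convention (0.2/0.5/0.8).

Threshold: power ≥ 0.80 is conventionally adequate.
Power ≈ 0.20 → the study is underpowered (power < 0.80).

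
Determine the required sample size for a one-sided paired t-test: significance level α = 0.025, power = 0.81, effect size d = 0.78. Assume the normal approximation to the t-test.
n = 14 pairs

Sample size formula (paired t-test, normal approximation):
n = ((z_α + z_β) / d)²

z_α = 1.960 (for α = 0.025, one-sided)
z_β = 0.878 (for power = 0.81)
d = 0.78

n = ((1.960 + 0.878) / 0.78)²
n = (3.638)²
n ≈ 13.24
Round up to the next whole number: n = 14 pairs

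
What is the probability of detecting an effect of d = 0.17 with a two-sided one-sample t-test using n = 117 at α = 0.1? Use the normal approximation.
Power ≈ 0.58

Power calculation (one-sample t-test, normal approximation):
z_β = d · √n - z_{α/2}
z_β = 0.17 · √117 - 1.645
z_β = 0.17 · 10.817 - 1.645
z_β = 0.194

Power = Φ(z_β) = Φ(0.194) ≈ 0.577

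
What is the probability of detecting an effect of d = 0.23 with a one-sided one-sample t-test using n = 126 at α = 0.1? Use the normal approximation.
Power ≈ 0.90

Power calculation (one-sample t-test, normal approximation):
z_β = d · √n - z_α
z_β = 0.23 · √126 - 1.282
z_β = 0.23 · 11.225 - 1.282
z_β = 1.300

Power = Φ(z_β) = Φ(1.300) ≈ 0.903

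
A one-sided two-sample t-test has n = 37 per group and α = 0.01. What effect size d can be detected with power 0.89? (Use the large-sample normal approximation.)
d ≈ 0.83

Minimum detectable effect (two-sample t-test, normal approximation):
d = (z_α + z_β) / √(n/2)
d = (2.326 + 1.227) / √(37/2)
d = 3.553 / 4.301
d ≈ 0.83

By Cohen's convention (0.2 small / 0.5 medium / 0.8 large): large effect.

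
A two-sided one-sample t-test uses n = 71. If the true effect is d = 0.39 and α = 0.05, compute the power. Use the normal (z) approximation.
Power ≈ 0.91

Power calculation (one-sample t-test, normal approximation):
z_β = d · √n - z_{α/2}
z_β = 0.39 · √71 - 1.960
z_β = 0.39 · 8.426 - 1.960
z_β = 1.326

Power = Φ(z_β) = Φ(1.326) ≈ 0.908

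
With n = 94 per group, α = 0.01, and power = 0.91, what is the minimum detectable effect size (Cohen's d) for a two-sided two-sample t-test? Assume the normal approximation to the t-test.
d ≈ 0.57

Minimum detectable effect (two-sample t-test, normal approximation):
d = (z_{α/2} + z_β) / √(n/2)
d = (2.576 + 1.341) / √(94/2)
d = 3.917 / 6.856
d ≈ 0.57

By Cohen's convention (0.2 small / 0.5 medium / 0.8 large): medium effect.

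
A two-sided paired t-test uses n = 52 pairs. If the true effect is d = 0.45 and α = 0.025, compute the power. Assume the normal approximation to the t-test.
Power ≈ 0.84

Power calculation (paired t-test, normal approximation):
z_β = d · √n - z_{α/2}
z_β = 0.45 · √52 - 2.241
z_β = 0.45 · 7.211 - 2.241
z_β = 1.004

Power = Φ(z_β) = Φ(1.004) ≈ 0.842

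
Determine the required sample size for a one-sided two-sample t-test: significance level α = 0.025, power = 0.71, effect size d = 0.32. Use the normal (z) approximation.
n = 124 per group

Sample size formula (two-sample t-test, normal approximation):
n = 2 · ((z_α + z_β) / d)²

z_α = 1.960 (for α = 0.025, one-sided)
z_β = 0.553 (for power = 0.71)
d = 0.32

n = 2 · ((1.960 + 0.553) / 0.32)²
n = 2 · (7.853)²
n ≈ 123.34
Round up to the next whole number: n = 124 per group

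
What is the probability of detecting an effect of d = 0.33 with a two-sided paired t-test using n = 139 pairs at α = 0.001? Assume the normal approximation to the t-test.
Power ≈ 0.73

Power calculation (paired t-test, normal approximation):
z_β = d · √n - z_{α/2}
z_β = 0.33 · √139 - 3.291
z_β = 0.33 · 11.790 - 3.291
z_β = 0.600

Power = Φ(z_β) = Φ(0.600) ≈ 0.726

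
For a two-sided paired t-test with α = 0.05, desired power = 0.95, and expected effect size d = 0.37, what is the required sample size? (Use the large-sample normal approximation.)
n = 95 pairs

Sample size formula (paired t-test, normal approximation):
n = ((z_{α/2} + z_β) / d)²

z_{α/2} = 1.960 (for α = 0.05, two-sided)
z_β = 1.645 (for power = 0.95)
d = 0.37

n = ((1.960 + 1.645) / 0.37)²
n = (9.743)²
n ≈ 94.93
Round up to the next whole number: n = 95 pairs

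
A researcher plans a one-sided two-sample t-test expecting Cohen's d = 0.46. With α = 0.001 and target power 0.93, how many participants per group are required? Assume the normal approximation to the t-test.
n = 198 per group

Sample size formula (two-sample t-test, normal approximation):
n = 2 · ((z_α + z_β) / d)²

z_α = 3.090 (for α = 0.001, one-sided)
z_β = 1.476 (for power = 0.93)
d = 0.46

n = 2 · ((3.090 + 1.476) / 0.46)²
n = 2 · (9.926)²
n ≈ 197.05
Round up to the next whole number: n = 198 per group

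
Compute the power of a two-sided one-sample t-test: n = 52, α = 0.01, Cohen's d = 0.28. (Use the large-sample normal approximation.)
Power ≈ 0.29

Power calculation (one-sample t-test, normal approximation):
z_β = d · √n - z_{α/2}
z_β = 0.28 · √52 - 2.576
z_β = 0.28 · 7.211 - 2.576
z_β = -0.557

Power = Φ(z_β) = Φ(-0.557) ≈ 0.289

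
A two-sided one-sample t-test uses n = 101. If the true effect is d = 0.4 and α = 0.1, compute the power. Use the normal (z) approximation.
Power ≈ 0.99

Power calculation (one-sample t-test, normal approximation):
z_β = d · √n - z_{α/2}
z_β = 0.4 · √101 - 1.645
z_β = 0.4 · 10.050 - 1.645
z_β = 2.375

Power = Φ(z_β) = Φ(2.375) ≈ 0.991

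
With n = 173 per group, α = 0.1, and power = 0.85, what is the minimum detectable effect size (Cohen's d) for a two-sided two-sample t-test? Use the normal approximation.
d ≈ 0.29

Minimum detectable effect (two-sample t-test, normal approximation):
d = (z_{α/2} + z_β) / √(n/2)
d = (1.645 + 1.036) / √(173/2)
d = 2.681 / 9.301
d ≈ 0.29

By Cohen's convention (0.2 small / 0.5 medium / 0.8 large): small effect.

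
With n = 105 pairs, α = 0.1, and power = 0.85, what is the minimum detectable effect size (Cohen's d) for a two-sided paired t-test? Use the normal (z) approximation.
d ≈ 0.26

Minimum detectable effect (paired t-test, normal approximation):
d = (z_{α/2} + z_β) / √n
d = (1.645 + 1.036) / √105
d = 2.681 / 10.247
d ≈ 0.26

By Cohen's convention (0.2 small / 0.5 medium / 0.8 large): small effect.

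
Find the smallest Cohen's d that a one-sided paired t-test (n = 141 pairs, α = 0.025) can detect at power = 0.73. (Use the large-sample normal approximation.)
d ≈ 0.22

Minimum detectable effect (paired t-test, normal approximation):
d = (z_α + z_β) / √n
d = (1.960 + 0.613) / √141
d = 2.573 / 11.874
d ≈ 0.22

By Cohen's convention (0.2 small / 0.5 medium / 0.8 large): small effect.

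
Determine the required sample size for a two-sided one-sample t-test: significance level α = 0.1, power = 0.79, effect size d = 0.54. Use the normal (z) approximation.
n = 21

Sample size formula (one-sample t-test, normal approximation):
n = ((z_{α/2} + z_β) / d)²

z_{α/2} = 1.645 (for α = 0.1, two-sided)
z_β = 0.806 (for power = 0.79)
d = 0.54

n = ((1.645 + 0.806) / 0.54)²
n = (4.539)²
n ≈ 20.60
Round up to the next whole number: n = 21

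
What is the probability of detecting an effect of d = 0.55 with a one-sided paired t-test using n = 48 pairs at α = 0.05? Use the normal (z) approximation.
Power ≈ 0.98

Power calculation (paired t-test, normal approximation):
z_β = d · √n - z_α
z_β = 0.55 · √48 - 1.645
z_β = 0.55 · 6.928 - 1.645
z_β = 2.166

Power = Φ(z_β) = Φ(2.166) ≈ 0.985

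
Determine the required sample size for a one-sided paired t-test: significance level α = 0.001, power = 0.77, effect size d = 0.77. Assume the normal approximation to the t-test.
n = 25 pairs

Sample size formula (paired t-test, normal approximation):
n = ((z_α + z_β) / d)²

z_α = 3.090 (for α = 0.001, one-sided)
z_β = 0.739 (for power = 0.77)
d = 0.77

n = ((3.090 + 0.739) / 0.77)²
n = (4.973)²
n ≈ 24.73
Round up to the next whole number: n = 25 pairs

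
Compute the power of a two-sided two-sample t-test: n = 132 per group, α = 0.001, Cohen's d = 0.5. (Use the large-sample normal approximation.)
Power ≈ 0.78

Power calculation (two-sample t-test, normal approximation):
z_β = d · √(n/2) - z_{α/2}
z_β = 0.5 · √(132/2) - 3.291
z_β = 0.5 · 8.124 - 3.291
z_β = 0.771

Power = Φ(z_β) = Φ(0.771) ≈ 0.780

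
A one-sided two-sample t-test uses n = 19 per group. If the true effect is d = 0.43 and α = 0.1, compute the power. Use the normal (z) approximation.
Power ≈ 0.52

Power calculation (two-sample t-test, normal approximation):
z_β = d · √(n/2) - z_α
z_β = 0.43 · √(19/2) - 1.282
z_β = 0.43 · 3.082 - 1.282
z_β = 0.044

Power = Φ(z_β) = Φ(0.044) ≈ 0.517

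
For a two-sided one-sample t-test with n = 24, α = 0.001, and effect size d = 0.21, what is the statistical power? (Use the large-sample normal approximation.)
Power ≈ 0.01

Power calculation (one-sample t-test, normal approximation):
z_β = d · √n - z_{α/2}
z_β = 0.21 · √24 - 3.291
z_β = 0.21 · 4.899 - 3.291
z_β = -2.262

Power = Φ(z_β) = Φ(-2.262) ≈ 0.012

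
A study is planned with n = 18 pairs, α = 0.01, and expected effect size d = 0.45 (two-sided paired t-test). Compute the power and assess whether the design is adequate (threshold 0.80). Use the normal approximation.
Power ≈ 0.25; the study is underpowered (power < 0.80)

Power calculation (paired t-test, normal approximation):
z_β = d · √n - z_{α/2}
z_β = 0.45 · √18 - 2.576
z_β = 0.45 · 4.243 - 2.576
z_β = -0.667

Power = Φ(z_β) = Φ(-0.667) ≈ 0.253

Effect size d = 0.45 is small by Cohen's convention (0.2/0.5/0.8).

Threshold: power ≥ 0.80 is conventionally adequate.
Power ≈ 0.25 → the study is underpowered (power < 0.80).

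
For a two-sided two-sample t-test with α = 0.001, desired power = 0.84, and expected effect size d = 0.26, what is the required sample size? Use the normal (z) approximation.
n = 544 per group

Sample size formula (two-sample t-test, normal approximation):
n = 2 · ((z_{α/2} + z_β) / d)²

z_{α/2} = 3.291 (for α = 0.001, two-sided)
z_β = 0.994 (for power = 0.84)
d = 0.26

n = 2 · ((3.291 + 0.994) / 0.26)²
n = 2 · (16.481)²
n ≈ 543.25
Round up to the next whole number: n = 544 per group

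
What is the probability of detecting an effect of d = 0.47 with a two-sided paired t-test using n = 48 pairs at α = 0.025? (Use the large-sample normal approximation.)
Power ≈ 0.84

Power calculation (paired t-test, normal approximation):
z_β = d · √n - z_{α/2}
z_β = 0.47 · √48 - 2.241
z_β = 0.47 · 6.928 - 2.241
z_β = 1.015

Power = Φ(z_β) = Φ(1.015) ≈ 0.845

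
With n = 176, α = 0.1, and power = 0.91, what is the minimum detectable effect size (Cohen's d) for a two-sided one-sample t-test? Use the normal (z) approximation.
d ≈ 0.23

Minimum detectable effect (one-sample t-test, normal approximation):
d = (z_{α/2} + z_β) / √n
d = (1.645 + 1.341) / √176
d = 2.986 / 13.266
d ≈ 0.23

By Cohen's convention (0.2 small / 0.5 medium / 0.8 large): small effect.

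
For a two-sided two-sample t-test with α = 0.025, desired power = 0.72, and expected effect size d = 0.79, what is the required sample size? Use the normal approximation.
n = 26 per group

Sample size formula (two-sample t-test, normal approximation):
n = 2 · ((z_{α/2} + z_β) / d)²

z_{α/2} = 2.241 (for α = 0.025, two-sided)
z_β = 0.583 (for power = 0.72)
d = 0.79

n = 2 · ((2.241 + 0.583) / 0.79)²
n = 2 · (3.575)²
n ≈ 25.56
Round up to the next whole number: n = 26 per group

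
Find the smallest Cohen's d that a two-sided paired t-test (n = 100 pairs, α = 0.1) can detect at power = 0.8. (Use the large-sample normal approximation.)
d ≈ 0.25

Minimum detectable effect (paired t-test, normal approximation):
d = (z_{α/2} + z_β) / √n
d = (1.645 + 0.842) / √100
d = 2.486 / 10.000
d ≈ 0.25

By Cohen's convention (0.2 small / 0.5 medium / 0.8 large): small effect.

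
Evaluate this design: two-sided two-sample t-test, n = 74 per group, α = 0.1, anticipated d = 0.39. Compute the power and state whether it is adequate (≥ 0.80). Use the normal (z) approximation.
Power ≈ 0.77; the study is underpowered (power < 0.80)

Power calculation (two-sample t-test, normal approximation):
z_β = d · √(n/2) - z_{α/2}
z_β = 0.39 · √(74/2) - 1.645
z_β = 0.39 · 6.083 - 1.645
z_β = 0.727

Power = Φ(z_β) = Φ(0.727) ≈ 0.767

Effect size d = 0.39 is small by Cohen's convention (0.2/0.5/0.8).

Threshold: power ≥ 0.80 is conventionally adequate.
Power ≈ 0.77 → the study is underpowered (power < 0.80).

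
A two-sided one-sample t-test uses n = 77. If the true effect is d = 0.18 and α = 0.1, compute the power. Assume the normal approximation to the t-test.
Power ≈ 0.47

Power calculation (one-sample t-test, normal approximation):
z_β = d · √n - z_{α/2}
z_β = 0.18 · √77 - 1.645
z_β = 0.18 · 8.775 - 1.645
z_β = -0.065

Power = Φ(z_β) = Φ(-0.065) ≈ 0.474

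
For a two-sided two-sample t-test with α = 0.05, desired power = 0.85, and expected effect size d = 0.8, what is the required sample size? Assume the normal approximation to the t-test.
n = 29 per group

Sample size formula (two-sample t-test, normal approximation):
n = 2 · ((z_{α/2} + z_β) / d)²

z_{α/2} = 1.960 (for α = 0.05, two-sided)
z_β = 1.036 (for power = 0.85)
d = 0.8

n = 2 · ((1.960 + 1.036) / 0.8)²
n = 2 · (3.745)²
n ≈ 28.05
Round up to the next whole number: n = 29 per group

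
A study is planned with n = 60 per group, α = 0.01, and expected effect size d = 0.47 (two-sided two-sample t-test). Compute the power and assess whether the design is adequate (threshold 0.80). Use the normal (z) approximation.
Power ≈ 0.50; the study is underpowered (power < 0.80)

Power calculation (two-sample t-test, normal approximation):
z_β = d · √(n/2) - z_{α/2}
z_β = 0.47 · √(60/2) - 2.576
z_β = 0.47 · 5.477 - 2.576
z_β = -0.002

Power = Φ(z_β) = Φ(-0.002) ≈ 0.499

Effect size d = 0.47 is small by Cohen's convention (0.2/0.5/0.8).

Threshold: power ≥ 0.80 is conventionally adequate.
Power ≈ 0.50 → the study is underpowered (power < 0.80).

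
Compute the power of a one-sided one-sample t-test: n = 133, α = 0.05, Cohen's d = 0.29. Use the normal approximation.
Power ≈ 0.96

Power calculation (one-sample t-test, normal approximation):
z_β = d · √n - z_α
z_β = 0.29 · √133 - 1.645
z_β = 0.29 · 11.533 - 1.645
z_β = 1.700

Power = Φ(z_β) = Φ(1.700) ≈ 0.955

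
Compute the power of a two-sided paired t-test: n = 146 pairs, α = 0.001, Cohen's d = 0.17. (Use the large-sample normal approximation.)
Power ≈ 0.11

Power calculation (paired t-test, normal approximation):
z_β = d · √n - z_{α/2}
z_β = 0.17 · √146 - 3.291
z_β = 0.17 · 12.083 - 3.291
z_β = -1.236

Power = Φ(z_β) = Φ(-1.236) ≈ 0.108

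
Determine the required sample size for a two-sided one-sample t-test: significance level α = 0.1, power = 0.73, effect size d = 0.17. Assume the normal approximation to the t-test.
n = 177

Sample size formula (one-sample t-test, normal approximation):
n = ((z_{α/2} + z_β) / d)²

z_{α/2} = 1.645 (for α = 0.1, two-sided)
z_β = 0.613 (for power = 0.73)
d = 0.17

n = ((1.645 + 0.613) / 0.17)²
n = (13.282)²
n ≈ 176.41
Round up to the next whole number: n = 177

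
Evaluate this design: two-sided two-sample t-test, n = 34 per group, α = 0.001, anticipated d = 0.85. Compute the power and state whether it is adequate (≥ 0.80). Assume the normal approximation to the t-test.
Power ≈ 0.58; the study is underpowered (power < 0.80)

Power calculation (two-sample t-test, normal approximation):
z_β = d · √(n/2) - z_{α/2}
z_β = 0.85 · √(34/2) - 3.291
z_β = 0.85 · 4.123 - 3.291
z_β = 0.214

Power = Φ(z_β) = Φ(0.214) ≈ 0.585

Effect size d = 0.85 is large by Cohen's convention (0.2/0.5/0.8).

Threshold: power ≥ 0.80 is conventionally adequate.
Power ≈ 0.58 → the study is underpowered (power < 0.80).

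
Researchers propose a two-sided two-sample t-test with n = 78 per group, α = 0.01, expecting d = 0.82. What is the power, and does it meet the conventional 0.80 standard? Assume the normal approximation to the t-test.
Power ≈ 0.99; the study is adequately powered (power ≥ 0.80)

Power calculation (two-sample t-test, normal approximation):
z_β = d · √(n/2) - z_{α/2}
z_β = 0.82 · √(78/2) - 2.576
z_β = 0.82 · 6.245 - 2.576
z_β = 2.545

Power = Φ(z_β) = Φ(2.545) ≈ 0.995

Effect size d = 0.82 is large by Cohen's convention (0.2/0.5/0.8).

Threshold: power ≥ 0.80 is conventionally adequate.
Power ≈ 0.99 → the study is adequately powered (power ≥ 0.80).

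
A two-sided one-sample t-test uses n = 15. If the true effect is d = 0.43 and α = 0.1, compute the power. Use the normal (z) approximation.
Power ≈ 0.51

Power calculation (one-sample t-test, normal approximation):
z_β = d · √n - z_{α/2}
z_β = 0.43 · √15 - 1.645
z_β = 0.43 · 3.873 - 1.645
z_β = 0.021

Power = Φ(z_β) = Φ(0.021) ≈ 0.508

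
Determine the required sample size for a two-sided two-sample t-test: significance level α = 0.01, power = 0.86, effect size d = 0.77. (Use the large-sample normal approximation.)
n = 46 per group

Sample size formula (two-sample t-test, normal approximation):
n = 2 · ((z_{α/2} + z_β) / d)²

z_{α/2} = 2.576 (for α = 0.01, two-sided)
z_β = 1.080 (for power = 0.86)
d = 0.77

n = 2 · ((2.576 + 1.080) / 0.77)²
n = 2 · (4.748)²
n ≈ 45.09
Round up to the next whole number: n = 46 per group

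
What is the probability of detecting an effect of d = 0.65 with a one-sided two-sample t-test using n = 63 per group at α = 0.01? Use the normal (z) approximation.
Power ≈ 0.91

Power calculation (two-sample t-test, normal approximation):
z_β = d · √(n/2) - z_α
z_β = 0.65 · √(63/2) - 2.326
z_β = 0.65 · 5.612 - 2.326
z_β = 1.322

Power = Φ(z_β) = Φ(1.322) ≈ 0.907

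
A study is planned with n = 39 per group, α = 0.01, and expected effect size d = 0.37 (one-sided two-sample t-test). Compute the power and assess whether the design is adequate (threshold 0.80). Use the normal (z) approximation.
Power ≈ 0.24; the study is underpowered (power < 0.80)

Power calculation (two-sample t-test, normal approximation):
z_β = d · √(n/2) - z_α
z_β = 0.37 · √(39/2) - 2.326
z_β = 0.37 · 4.416 - 2.326
z_β = -0.692

Power = Φ(z_β) = Φ(-0.692) ≈ 0.244

Effect size d = 0.37 is small by Cohen's convention (0.2/0.5/0.8).

Threshold: power ≥ 0.80 is conventionally adequate.
Power ≈ 0.24 → the study is underpowered (power < 0.80).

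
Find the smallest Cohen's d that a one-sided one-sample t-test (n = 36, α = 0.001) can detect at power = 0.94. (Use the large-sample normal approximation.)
d ≈ 0.77

Minimum detectable effect (one-sample t-test, normal approximation):
d = (z_α + z_β) / √n
d = (3.090 + 1.555) / √36
d = 4.645 / 6.000
d ≈ 0.77

By Cohen's convention (0.2 small / 0.5 medium / 0.8 large): medium effect.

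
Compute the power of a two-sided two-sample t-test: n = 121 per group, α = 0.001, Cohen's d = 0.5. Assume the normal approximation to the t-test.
Power ≈ 0.73

Power calculation (two-sample t-test, normal approximation):
z_β = d · √(n/2) - z_{α/2}
z_β = 0.5 · √(121/2) - 3.291
z_β = 0.5 · 7.778 - 3.291
z_β = 0.599

Power = Φ(z_β) = Φ(0.599) ≈ 0.725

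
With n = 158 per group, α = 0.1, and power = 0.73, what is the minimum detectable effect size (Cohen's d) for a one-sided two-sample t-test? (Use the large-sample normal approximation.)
d ≈ 0.21

Minimum detectable effect (two-sample t-test, normal approximation):
d = (z_α + z_β) / √(n/2)
d = (1.282 + 0.613) / √(158/2)
d = 1.894 / 8.888
d ≈ 0.21

By Cohen's convention (0.2 small / 0.5 medium / 0.8 large): small effect.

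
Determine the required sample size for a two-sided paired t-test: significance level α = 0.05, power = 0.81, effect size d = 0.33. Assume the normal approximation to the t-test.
n = 74 pairs

Sample size formula (paired t-test, normal approximation):
n = ((z_{α/2} + z_β) / d)²

z_{α/2} = 1.960 (for α = 0.05, two-sided)
z_β = 0.878 (for power = 0.81)
d = 0.33

n = ((1.960 + 0.878) / 0.33)²
n = (8.600)²
n ≈ 73.96
Round up to the next whole number: n = 74 pairs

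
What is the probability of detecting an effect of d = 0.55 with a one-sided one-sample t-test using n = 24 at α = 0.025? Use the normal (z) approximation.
Power ≈ 0.77

Power calculation (one-sample t-test, normal approximation):
z_β = d · √n - z_α
z_β = 0.55 · √24 - 1.960
z_β = 0.55 · 4.899 - 1.960
z_β = 0.734

Power = Φ(z_β) = Φ(0.734) ≈ 0.769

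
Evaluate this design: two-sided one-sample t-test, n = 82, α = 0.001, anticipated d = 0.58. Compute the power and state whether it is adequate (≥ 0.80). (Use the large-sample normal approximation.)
Power ≈ 0.98; the study is adequately powered (power ≥ 0.80)

Power calculation (one-sample t-test, normal approximation):
z_β = d · √n - z_{α/2}
z_β = 0.58 · √82 - 3.291
z_β = 0.58 · 9.055 - 3.291
z_β = 1.962

Power = Φ(z_β) = Φ(1.962) ≈ 0.975

Effect size d = 0.58 is medium by Cohen's convention (0.2/0.5/0.8).

Threshold: power ≥ 0.80 is conventionally adequate.
Power ≈ 0.98 → the study is adequately powered (power ≥ 0.80).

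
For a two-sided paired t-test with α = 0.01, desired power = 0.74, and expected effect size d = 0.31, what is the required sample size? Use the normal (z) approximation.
n = 108 pairs

Sample size formula (paired t-test, normal approximation):
n = ((z_{α/2} + z_β) / d)²

z_{α/2} = 2.576 (for α = 0.01, two-sided)
z_β = 0.643 (for power = 0.74)
d = 0.31

n = ((2.576 + 0.643) / 0.31)²
n = (10.384)²
n ≈ 107.83
Round up to the next whole number: n = 108 pairs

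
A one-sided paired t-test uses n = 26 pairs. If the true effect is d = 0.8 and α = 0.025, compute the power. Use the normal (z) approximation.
Power ≈ 0.98

Power calculation (paired t-test, normal approximation):
z_β = d · √n - z_α
z_β = 0.8 · √26 - 1.960
z_β = 0.8 · 5.099 - 1.960
z_β = 2.119

Power = Φ(z_β) = Φ(2.119) ≈ 0.983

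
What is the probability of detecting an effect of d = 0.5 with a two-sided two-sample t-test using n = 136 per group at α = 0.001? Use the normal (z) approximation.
Power ≈ 0.80

Power calculation (two-sample t-test, normal approximation):
z_β = d · √(n/2) - z_{α/2}
z_β = 0.5 · √(136/2) - 3.291
z_β = 0.5 · 8.246 - 3.291
z_β = 0.833

Power = Φ(z_β) = Φ(0.833) ≈ 0.797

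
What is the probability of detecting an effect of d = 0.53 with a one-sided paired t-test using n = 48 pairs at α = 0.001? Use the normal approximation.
Power ≈ 0.72

Power calculation (paired t-test, normal approximation):
z_β = d · √n - z_α
z_β = 0.53 · √48 - 3.090
z_β = 0.53 · 6.928 - 3.090
z_β = 0.582

Power = Φ(z_β) = Φ(0.582) ≈ 0.720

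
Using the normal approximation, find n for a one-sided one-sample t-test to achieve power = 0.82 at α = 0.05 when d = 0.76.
n = 12

Sample size formula (one-sample t-test, normal approximation):
n = ((z_α + z_β) / d)²

z_α = 1.645 (for α = 0.05, one-sided)
z_β = 0.915 (for power = 0.82)
d = 0.76

n = ((1.645 + 0.915) / 0.76)²
n = (3.368)²
n ≈ 11.34
Round up to the next whole number: n = 12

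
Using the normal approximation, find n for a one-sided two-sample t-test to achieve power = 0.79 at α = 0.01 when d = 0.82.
n = 30 per group

Sample size formula (two-sample t-test, normal approximation):
n = 2 · ((z_α + z_β) / d)²

z_α = 2.326 (for α = 0.01, one-sided)
z_β = 0.806 (for power = 0.79)
d = 0.82

n = 2 · ((2.326 + 0.806) / 0.82)²
n = 2 · (3.820)²
n ≈ 29.18
Round up to the next whole number: n = 30 per group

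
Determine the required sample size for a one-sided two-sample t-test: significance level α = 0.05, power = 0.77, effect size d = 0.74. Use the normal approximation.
n = 21 per group

Sample size formula (two-sample t-test, normal approximation):
n = 2 · ((z_α + z_β) / d)²

z_α = 1.645 (for α = 0.05, one-sided)
z_β = 0.739 (for power = 0.77)
d = 0.74

n = 2 · ((1.645 + 0.739) / 0.74)²
n = 2 · (3.222)²
n ≈ 20.76
Round up to the next whole number: n = 21 per group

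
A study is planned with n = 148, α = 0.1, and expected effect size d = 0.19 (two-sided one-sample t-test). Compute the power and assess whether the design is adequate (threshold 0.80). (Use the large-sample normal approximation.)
Power ≈ 0.75; the study is underpowered (power < 0.80)

Power calculation (one-sample t-test, normal approximation):
z_β = d · √n - z_{α/2}
z_β = 0.19 · √148 - 1.645
z_β = 0.19 · 12.166 - 1.645
z_β = 0.667

Power = Φ(z_β) = Φ(0.667) ≈ 0.747

Effect size d = 0.19 is very small by Cohen's convention (0.2/0.5/0.8).

Threshold: power ≥ 0.80 is conventionally adequate.
Power ≈ 0.75 → the study is underpowered (power < 0.80).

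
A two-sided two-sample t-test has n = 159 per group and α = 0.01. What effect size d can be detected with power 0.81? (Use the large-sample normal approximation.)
d ≈ 0.39

Minimum detectable effect (two-sample t-test, normal approximation):
d = (z_{α/2} + z_β) / √(n/2)
d = (2.576 + 0.878) / √(159/2)
d = 3.454 / 8.916
d ≈ 0.39

By Cohen's convention (0.2 small / 0.5 medium / 0.8 large): small effect.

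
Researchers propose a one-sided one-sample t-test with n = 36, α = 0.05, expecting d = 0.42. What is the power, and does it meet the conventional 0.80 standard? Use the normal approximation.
Power ≈ 0.81; the study is adequately powered (power ≥ 0.80)

Power calculation (one-sample t-test, normal approximation):
z_β = d · √n - z_α
z_β = 0.42 · √36 - 1.645
z_β = 0.42 · 6.000 - 1.645
z_β = 0.875

Power = Φ(z_β) = Φ(0.875) ≈ 0.809

Effect size d = 0.42 is small by Cohen's convention (0.2/0.5/0.8).

Threshold: power ≥ 0.80 is conventionally adequate.
Power ≈ 0.81 → the study is adequately powered (power ≥ 0.80).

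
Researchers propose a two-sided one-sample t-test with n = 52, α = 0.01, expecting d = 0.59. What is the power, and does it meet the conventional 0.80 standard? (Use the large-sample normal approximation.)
Power ≈ 0.95; the study is adequately powered (power ≥ 0.80)

Power calculation (one-sample t-test, normal approximation):
z_β = d · √n - z_{α/2}
z_β = 0.59 · √52 - 2.576
z_β = 0.59 · 7.211 - 2.576
z_β = 1.679

Power = Φ(z_β) = Φ(1.679) ≈ 0.953

Effect size d = 0.59 is medium by Cohen's convention (0.2/0.5/0.8).

Threshold: power ≥ 0.80 is conventionally adequate.
Power ≈ 0.95 → the study is adequately powered (power ≥ 0.80).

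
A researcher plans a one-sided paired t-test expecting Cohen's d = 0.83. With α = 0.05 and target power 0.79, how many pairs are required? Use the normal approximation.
n = 9 pairs

Sample size formula (paired t-test, normal approximation):
n = ((z_α + z_β) / d)²

z_α = 1.645 (for α = 0.05, one-sided)
z_β = 0.806 (for power = 0.79)
d = 0.83

n = ((1.645 + 0.806) / 0.83)²
n = (2.953)²
n ≈ 8.72
Round up to the next whole number: n = 9 pairs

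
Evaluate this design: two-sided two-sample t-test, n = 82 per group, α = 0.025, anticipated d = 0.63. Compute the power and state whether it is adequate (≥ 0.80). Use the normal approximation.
Power ≈ 0.96; the study is adequately powered (power ≥ 0.80)

Power calculation (two-sample t-test, normal approximation):
z_β = d · √(n/2) - z_{α/2}
z_β = 0.63 · √(82/2) - 2.241
z_β = 0.63 · 6.403 - 2.241
z_β = 1.793

Power = Φ(z_β) = Φ(1.793) ≈ 0.963

Effect size d = 0.63 is medium by Cohen's convention (0.2/0.5/0.8).

Threshold: power ≥ 0.80 is conventionally adequate.
Power ≈ 0.96 → the study is adequately powered (power ≥ 0.80).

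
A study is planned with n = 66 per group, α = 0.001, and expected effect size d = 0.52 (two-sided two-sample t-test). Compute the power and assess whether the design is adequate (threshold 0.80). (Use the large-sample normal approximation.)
Power ≈ 0.38; the study is underpowered (power < 0.80)

Power calculation (two-sample t-test, normal approximation):
z_β = d · √(n/2) - z_{α/2}
z_β = 0.52 · √(66/2) - 3.291
z_β = 0.52 · 5.745 - 3.291
z_β = -0.303

Power = Φ(z_β) = Φ(-0.303) ≈ 0.381

Effect size d = 0.52 is medium by Cohen's convention (0.2/0.5/0.8).

Threshold: power ≥ 0.80 is conventionally adequate.
Power ≈ 0.38 → the study is underpowered (power < 0.80).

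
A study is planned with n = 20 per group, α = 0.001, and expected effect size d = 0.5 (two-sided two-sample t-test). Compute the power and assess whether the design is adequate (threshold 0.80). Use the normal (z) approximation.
Power ≈ 0.04; the study is underpowered (power < 0.80)

Power calculation (two-sample t-test, normal approximation):
z_β = d · √(n/2) - z_{α/2}
z_β = 0.5 · √(20/2) - 3.291
z_β = 0.5 · 3.162 - 3.291
z_β = -1.709

Power = Φ(z_β) = Φ(-1.709) ≈ 0.044

Effect size d = 0.5 is medium by Cohen's convention (0.2/0.5/0.8).

Threshold: power ≥ 0.80 is conventionally adequate.
Power ≈ 0.04 → the study is underpowered (power < 0.80).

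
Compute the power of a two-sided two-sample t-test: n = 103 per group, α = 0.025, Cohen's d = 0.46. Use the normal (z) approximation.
Power ≈ 0.86

Power calculation (two-sample t-test, normal approximation):
z_β = d · √(n/2) - z_{α/2}
z_β = 0.46 · √(103/2) - 2.241
z_β = 0.46 · 7.176 - 2.241
z_β = 1.060

Power = Φ(z_β) = Φ(1.060) ≈ 0.855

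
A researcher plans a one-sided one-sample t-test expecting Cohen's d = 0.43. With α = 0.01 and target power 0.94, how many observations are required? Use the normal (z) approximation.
n = 82

Sample size formula (one-sample t-test, normal approximation):
n = ((z_α + z_β) / d)²

z_α = 2.326 (for α = 0.01, one-sided)
z_β = 1.555 (for power = 0.94)
d = 0.43

n = ((2.326 + 1.555) / 0.43)²
n = (9.026)²
n ≈ 81.47
Round up to the next whole number: n = 82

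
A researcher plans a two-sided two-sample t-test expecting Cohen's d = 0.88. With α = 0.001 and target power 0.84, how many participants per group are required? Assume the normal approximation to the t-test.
n = 48 per group

Sample size formula (two-sample t-test, normal approximation):
n = 2 · ((z_{α/2} + z_β) / d)²

z_{α/2} = 3.291 (for α = 0.001, two-sided)
z_β = 0.994 (for power = 0.84)
d = 0.88

n = 2 · ((3.291 + 0.994) / 0.88)²
n = 2 · (4.869)²
n ≈ 47.41
Round up to the next whole number: n = 48 per group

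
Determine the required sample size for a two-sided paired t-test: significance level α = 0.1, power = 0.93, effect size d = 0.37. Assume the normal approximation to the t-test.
n = 72 pairs

Sample size formula (paired t-test, normal approximation):
n = ((z_{α/2} + z_β) / d)²

z_{α/2} = 1.645 (for α = 0.1, two-sided)
z_β = 1.476 (for power = 0.93)
d = 0.37

n = ((1.645 + 1.476) / 0.37)²
n = (8.435)²
n ≈ 71.15
Round up to the next whole number: n = 72 pairs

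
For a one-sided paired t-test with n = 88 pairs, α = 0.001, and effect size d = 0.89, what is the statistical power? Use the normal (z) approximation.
Power ≈ 1.00

Power calculation (paired t-test, normal approximation):
z_β = d · √n - z_α
z_β = 0.89 · √88 - 3.090
z_β = 0.89 · 9.381 - 3.090
z_β = 5.259

Power = Φ(z_β) = Φ(5.259) ≈ 1.000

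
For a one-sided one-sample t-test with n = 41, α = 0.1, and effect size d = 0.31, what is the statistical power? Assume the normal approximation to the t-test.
Power ≈ 0.76

Power calculation (one-sample t-test, normal approximation):
z_β = d · √n - z_α
z_β = 0.31 · √41 - 1.282
z_β = 0.31 · 6.403 - 1.282
z_β = 0.703

Power = Φ(z_β) = Φ(0.703) ≈ 0.759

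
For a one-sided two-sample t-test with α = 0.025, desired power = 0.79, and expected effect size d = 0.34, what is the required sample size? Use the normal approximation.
n = 133 per group

Sample size formula (two-sample t-test, normal approximation):
n = 2 · ((z_α + z_β) / d)²

z_α = 1.960 (for α = 0.025, one-sided)
z_β = 0.806 (for power = 0.79)
d = 0.34

n = 2 · ((1.960 + 0.806) / 0.34)²
n = 2 · (8.135)²
n ≈ 132.36
Round up to the next whole number: n = 133 per group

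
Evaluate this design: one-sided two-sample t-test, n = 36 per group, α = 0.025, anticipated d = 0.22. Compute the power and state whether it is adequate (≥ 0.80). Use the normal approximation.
Power ≈ 0.15; the study is underpowered (power < 0.80)

Power calculation (two-sample t-test, normal approximation):
z_β = d · √(n/2) - z_α
z_β = 0.22 · √(36/2) - 1.960
z_β = 0.22 · 4.243 - 1.960
z_β = -1.027

Power = Φ(z_β) = Φ(-1.027) ≈ 0.152

Effect size d = 0.22 is small by Cohen's convention (0.2/0.5/0.8).

Threshold: power ≥ 0.80 is conventionally adequate.
Power ≈ 0.15 → the study is underpowered (power < 0.80).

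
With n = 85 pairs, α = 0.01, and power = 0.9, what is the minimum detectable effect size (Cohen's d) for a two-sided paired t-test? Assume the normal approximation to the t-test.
d ≈ 0.42

Minimum detectable effect (paired t-test, normal approximation):
d = (z_{α/2} + z_β) / √n
d = (2.576 + 1.282) / √85
d = 3.857 / 9.220
d ≈ 0.42

By Cohen's convention (0.2 small / 0.5 medium / 0.8 large): small effect.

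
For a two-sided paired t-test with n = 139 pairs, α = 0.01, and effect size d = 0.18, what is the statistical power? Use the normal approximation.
Power ≈ 0.33

Power calculation (paired t-test, normal approximation):
z_β = d · √n - z_{α/2}
z_β = 0.18 · √139 - 2.576
z_β = 0.18 · 11.790 - 2.576
z_β = -0.454

Power = Φ(z_β) = Φ(-0.454) ≈ 0.325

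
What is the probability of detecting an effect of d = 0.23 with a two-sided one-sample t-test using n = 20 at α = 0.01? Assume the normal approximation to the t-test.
Power ≈ 0.06

Power calculation (one-sample t-test, normal approximation):
z_β = d · √n - z_{α/2}
z_β = 0.23 · √20 - 2.576
z_β = 0.23 · 4.472 - 2.576
z_β = -1.547

Power = Φ(z_β) = Φ(-1.547) ≈ 0.061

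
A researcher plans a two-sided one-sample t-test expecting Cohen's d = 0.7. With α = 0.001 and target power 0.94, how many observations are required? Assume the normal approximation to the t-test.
n = 48

Sample size formula (one-sample t-test, normal approximation):
n = ((z_{α/2} + z_β) / d)²

z_{α/2} = 3.291 (for α = 0.001, two-sided)
z_β = 1.555 (for power = 0.94)
d = 0.7

n = ((3.291 + 1.555) / 0.7)²
n = (6.923)²
n ≈ 47.93
Round up to the next whole number: n = 48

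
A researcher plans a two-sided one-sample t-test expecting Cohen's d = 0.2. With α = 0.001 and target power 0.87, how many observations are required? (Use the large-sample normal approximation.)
n = 488

Sample size formula (one-sample t-test, normal approximation):
n = ((z_{α/2} + z_β) / d)²

z_{α/2} = 3.291 (for α = 0.001, two-sided)
z_β = 1.126 (for power = 0.87)
d = 0.2

n = ((3.291 + 1.126) / 0.2)²
n = (22.085)²
n ≈ 487.75
Round up to the next whole number: n = 488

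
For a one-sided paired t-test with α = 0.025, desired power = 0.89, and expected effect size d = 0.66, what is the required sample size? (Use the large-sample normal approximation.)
n = 24 pairs

Sample size formula (paired t-test, normal approximation):
n = ((z_α + z_β) / d)²

z_α = 1.960 (for α = 0.025, one-sided)
z_β = 1.227 (for power = 0.89)
d = 0.66

n = ((1.960 + 1.227) / 0.66)²
n = (4.829)²
n ≈ 23.32
Round up to the next whole number: n = 24 pairs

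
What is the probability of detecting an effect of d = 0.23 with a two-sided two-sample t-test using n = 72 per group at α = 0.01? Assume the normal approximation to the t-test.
Power ≈ 0.12

Power calculation (two-sample t-test, normal approximation):
z_β = d · √(n/2) - z_{α/2}
z_β = 0.23 · √(72/2) - 2.576
z_β = 0.23 · 6.000 - 2.576
z_β = -1.196

Power = Φ(z_β) = Φ(-1.196) ≈ 0.116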